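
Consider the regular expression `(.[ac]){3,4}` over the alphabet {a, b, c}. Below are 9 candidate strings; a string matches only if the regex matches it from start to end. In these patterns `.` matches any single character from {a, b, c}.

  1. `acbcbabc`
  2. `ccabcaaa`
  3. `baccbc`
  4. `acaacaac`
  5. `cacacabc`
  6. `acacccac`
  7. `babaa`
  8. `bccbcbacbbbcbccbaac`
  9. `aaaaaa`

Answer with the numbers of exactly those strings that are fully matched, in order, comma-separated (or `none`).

1, 3, 4, 5, 6, 9

1. `acbcbabc` → match
2. `ccabcaaa` → no match
3. `baccbc` → match
4. `acaacaac` → match
5. `cacacabc` → match
6. `acacccac` → match
7. `babaa` → no match
8 → no match
9. `aaaaaa` → match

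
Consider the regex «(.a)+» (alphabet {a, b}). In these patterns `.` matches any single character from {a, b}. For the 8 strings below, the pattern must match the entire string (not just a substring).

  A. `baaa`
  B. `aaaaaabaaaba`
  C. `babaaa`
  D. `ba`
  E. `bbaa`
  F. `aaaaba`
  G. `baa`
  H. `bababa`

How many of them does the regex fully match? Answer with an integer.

A → match
B → match
C → match
D → match
E → no match
F → match
G → no match
H → match
Total matched: 6

6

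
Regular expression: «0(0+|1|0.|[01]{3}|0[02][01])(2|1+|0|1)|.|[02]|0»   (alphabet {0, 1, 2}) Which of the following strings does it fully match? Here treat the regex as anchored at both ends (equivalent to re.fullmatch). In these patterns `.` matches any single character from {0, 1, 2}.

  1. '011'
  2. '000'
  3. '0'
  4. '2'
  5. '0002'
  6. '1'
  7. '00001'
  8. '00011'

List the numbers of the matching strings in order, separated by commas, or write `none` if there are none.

1, 2, 3, 4, 5, 6, 7, 8

1 → match
2 → match
3 → match
4 → match
5 → match
6 → match
7 → match
8 → match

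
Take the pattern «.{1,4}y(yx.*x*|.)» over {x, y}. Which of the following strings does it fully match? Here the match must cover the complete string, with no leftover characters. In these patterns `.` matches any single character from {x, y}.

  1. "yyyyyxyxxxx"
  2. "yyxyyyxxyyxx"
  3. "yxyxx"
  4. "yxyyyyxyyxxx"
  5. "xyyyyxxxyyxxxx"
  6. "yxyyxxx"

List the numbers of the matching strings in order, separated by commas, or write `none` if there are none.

1, 2, 4, 5, 6

1 → match
2 → match
3 → no match
4 → match
5 → match
6 → match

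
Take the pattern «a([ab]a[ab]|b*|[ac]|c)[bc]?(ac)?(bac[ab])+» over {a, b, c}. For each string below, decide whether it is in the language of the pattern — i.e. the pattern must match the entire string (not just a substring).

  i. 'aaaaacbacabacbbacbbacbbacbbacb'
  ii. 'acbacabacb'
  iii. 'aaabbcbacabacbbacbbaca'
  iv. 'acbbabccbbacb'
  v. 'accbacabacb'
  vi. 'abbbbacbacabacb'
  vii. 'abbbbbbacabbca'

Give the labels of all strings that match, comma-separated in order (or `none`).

i → match
ii → match
iii → no match
iv → no match
v → match
vi → match
vii → no match

i, ii, v, vi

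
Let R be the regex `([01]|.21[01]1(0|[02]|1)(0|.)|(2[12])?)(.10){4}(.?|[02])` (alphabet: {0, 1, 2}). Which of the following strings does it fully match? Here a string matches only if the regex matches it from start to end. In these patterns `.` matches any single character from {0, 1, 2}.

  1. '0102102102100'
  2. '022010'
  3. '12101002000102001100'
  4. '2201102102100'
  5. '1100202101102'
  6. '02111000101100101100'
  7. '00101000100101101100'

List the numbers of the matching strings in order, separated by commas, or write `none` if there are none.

1 → match
2 → no match
3 → no match
4 → no match
5 → no match
6 → match
7 → no match

1, 6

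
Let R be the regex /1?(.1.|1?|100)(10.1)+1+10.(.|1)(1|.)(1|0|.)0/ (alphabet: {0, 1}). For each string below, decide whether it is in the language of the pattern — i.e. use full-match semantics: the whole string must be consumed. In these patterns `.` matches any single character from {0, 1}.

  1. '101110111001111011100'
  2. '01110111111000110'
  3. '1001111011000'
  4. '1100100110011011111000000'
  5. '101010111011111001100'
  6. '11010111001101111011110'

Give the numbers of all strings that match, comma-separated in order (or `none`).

1, 2, 3, 4, 5, 6

1 → match
2 → match
3 → match
4 → match
5 → match
6 → match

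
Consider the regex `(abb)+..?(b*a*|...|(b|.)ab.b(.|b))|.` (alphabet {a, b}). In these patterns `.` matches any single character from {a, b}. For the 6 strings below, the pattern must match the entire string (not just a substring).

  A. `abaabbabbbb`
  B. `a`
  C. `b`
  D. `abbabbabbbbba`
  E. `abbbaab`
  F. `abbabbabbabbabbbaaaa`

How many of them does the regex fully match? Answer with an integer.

A → no match
B → match
C → match
D → match
E → match
F → match
Total matched: 5

5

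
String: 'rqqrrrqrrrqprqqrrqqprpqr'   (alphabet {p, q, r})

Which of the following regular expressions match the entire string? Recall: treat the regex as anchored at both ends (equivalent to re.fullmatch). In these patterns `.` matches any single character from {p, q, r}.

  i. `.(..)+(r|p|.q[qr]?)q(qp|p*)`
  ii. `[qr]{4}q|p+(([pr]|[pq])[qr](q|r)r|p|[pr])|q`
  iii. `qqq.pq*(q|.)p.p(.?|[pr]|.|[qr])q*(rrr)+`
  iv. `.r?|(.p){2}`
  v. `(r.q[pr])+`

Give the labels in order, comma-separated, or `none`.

v

i → no match
ii → no match
iii → no match — must start with 'qqq'
iv → no match
v → match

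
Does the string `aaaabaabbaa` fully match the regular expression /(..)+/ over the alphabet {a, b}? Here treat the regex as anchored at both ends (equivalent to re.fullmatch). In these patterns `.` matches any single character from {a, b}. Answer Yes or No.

No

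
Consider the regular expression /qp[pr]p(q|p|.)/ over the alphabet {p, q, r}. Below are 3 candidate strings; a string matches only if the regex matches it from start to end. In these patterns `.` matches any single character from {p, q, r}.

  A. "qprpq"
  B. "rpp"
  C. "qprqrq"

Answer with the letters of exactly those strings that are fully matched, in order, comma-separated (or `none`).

A → match
B → no match — must start with "qp"
C → no match

A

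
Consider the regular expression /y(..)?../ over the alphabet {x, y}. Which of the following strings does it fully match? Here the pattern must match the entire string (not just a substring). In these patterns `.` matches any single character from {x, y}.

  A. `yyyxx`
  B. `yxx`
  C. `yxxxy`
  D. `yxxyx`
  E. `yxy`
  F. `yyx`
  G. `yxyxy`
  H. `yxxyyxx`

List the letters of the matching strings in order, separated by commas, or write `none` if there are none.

A, B, C, D, E, F, G

A → match
B → match
C → match
D → match
E → match
F → match
G → match
H → no match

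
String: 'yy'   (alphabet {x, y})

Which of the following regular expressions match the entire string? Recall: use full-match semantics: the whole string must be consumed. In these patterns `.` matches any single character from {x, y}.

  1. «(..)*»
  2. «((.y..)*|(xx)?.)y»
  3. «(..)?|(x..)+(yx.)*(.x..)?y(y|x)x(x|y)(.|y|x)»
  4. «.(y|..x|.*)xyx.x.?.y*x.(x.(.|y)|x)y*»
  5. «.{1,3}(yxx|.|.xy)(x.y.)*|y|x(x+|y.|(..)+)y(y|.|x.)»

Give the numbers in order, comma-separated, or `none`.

1 → match
2 → match
3 → match
4 → no match
5 → match

1, 2, 3, 5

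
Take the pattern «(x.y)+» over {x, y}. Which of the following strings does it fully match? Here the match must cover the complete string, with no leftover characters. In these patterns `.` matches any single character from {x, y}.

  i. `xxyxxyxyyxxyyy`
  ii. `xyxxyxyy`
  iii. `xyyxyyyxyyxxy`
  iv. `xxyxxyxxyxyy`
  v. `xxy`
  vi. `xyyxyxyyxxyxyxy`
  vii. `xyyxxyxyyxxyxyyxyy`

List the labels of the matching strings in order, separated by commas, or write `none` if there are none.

iv, v, vii

i → no match
ii → no match
iii → no match
iv → match
v → match
vi → no match
vii → match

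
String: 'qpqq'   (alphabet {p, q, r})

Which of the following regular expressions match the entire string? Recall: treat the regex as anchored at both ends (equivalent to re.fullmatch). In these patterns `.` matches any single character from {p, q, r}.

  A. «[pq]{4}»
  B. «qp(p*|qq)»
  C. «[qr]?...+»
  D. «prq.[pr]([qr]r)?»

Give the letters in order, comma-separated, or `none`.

A, B, C

A → match
B → match
C → match
D → no match — must start with 'prq'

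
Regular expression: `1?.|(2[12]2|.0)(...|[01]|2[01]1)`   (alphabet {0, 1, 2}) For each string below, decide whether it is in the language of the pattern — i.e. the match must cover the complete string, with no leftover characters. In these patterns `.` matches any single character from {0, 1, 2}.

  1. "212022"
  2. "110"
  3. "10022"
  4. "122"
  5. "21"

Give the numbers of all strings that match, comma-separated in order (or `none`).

1 → match
2 → no match
3 → match
4 → no match
5 → no match

1, 3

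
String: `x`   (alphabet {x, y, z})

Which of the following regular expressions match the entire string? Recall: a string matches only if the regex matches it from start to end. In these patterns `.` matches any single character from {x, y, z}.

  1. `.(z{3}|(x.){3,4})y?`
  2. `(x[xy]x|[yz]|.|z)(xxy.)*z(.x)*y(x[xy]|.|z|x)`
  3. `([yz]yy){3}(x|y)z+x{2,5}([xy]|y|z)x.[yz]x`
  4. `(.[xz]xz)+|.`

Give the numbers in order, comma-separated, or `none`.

4

1 → no match
2 → no match
3 → no match
4 → match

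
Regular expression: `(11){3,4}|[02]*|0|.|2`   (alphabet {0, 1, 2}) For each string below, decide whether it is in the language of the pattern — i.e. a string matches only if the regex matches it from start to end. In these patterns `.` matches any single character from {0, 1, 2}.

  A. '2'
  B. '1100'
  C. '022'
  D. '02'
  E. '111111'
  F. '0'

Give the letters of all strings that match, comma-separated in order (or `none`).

A, C, D, E, F

A → match
B → no match
C → match
D → match
E → match
F → match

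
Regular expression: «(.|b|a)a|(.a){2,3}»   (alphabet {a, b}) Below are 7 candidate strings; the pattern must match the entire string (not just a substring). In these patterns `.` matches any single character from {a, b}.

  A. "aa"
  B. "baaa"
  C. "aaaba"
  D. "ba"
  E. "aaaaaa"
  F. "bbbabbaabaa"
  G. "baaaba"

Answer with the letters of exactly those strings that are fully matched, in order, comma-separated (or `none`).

A. "aa" → match
B. "baaa" → match
C. "aaaba" → no match
D. "ba" → match
E. "aaaaaa" → match
F. "bbbabbaabaa" → no match
G. "baaaba" → match

A, B, D, E, G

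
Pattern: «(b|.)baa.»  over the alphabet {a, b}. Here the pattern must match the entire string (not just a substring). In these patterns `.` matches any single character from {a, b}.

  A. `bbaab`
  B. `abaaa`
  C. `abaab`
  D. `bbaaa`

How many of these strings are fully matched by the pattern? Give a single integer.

4

A → match
B → match
C → match
D → match
Total matched: 4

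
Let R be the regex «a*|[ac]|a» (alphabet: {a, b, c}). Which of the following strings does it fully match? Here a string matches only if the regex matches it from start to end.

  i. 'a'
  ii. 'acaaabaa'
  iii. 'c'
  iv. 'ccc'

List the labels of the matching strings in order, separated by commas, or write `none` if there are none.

i → match
ii → no match
iii → match
iv → no match

i, iii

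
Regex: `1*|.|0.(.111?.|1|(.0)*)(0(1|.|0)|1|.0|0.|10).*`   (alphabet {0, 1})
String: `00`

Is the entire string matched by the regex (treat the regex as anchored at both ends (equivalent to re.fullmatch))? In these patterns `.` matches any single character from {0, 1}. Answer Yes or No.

No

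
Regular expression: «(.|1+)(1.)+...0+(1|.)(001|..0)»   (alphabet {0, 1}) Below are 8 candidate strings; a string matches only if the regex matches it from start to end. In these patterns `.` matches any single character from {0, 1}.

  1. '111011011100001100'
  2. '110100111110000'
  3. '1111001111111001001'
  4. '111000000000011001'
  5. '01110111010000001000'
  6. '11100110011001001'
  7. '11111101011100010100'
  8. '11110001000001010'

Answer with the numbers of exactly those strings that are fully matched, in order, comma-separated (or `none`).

5, 8

1 → no match
2 → no match
3 → no match
4 → no match
5 → match
6 → no match
7 → no match
8 → match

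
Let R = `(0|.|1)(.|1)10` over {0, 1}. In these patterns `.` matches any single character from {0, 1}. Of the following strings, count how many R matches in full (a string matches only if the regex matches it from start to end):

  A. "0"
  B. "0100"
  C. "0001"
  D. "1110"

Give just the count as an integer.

A → no match — must end with "10"
B → no match — must end with "10"
C → no match — must end with "10"
D → match
Total matched: 1

1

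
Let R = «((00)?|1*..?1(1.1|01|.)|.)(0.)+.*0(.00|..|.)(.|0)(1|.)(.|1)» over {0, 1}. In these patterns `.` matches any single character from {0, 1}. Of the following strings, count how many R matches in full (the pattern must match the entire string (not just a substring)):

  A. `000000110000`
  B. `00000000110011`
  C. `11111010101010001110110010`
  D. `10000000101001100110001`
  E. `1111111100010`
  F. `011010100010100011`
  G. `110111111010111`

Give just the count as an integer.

1

A → no match
B → no match
C → no match
D → no match
E → no match
F → match
G → no match
Total matched: 1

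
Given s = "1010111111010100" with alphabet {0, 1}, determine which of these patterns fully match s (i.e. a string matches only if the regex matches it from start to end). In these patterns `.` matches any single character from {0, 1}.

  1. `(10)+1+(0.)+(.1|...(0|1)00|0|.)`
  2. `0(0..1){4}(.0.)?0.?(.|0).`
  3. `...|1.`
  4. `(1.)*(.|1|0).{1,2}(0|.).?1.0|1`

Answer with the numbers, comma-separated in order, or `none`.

1 → no match
2 → no match — must start with "00"
3 → no match
4 → match

4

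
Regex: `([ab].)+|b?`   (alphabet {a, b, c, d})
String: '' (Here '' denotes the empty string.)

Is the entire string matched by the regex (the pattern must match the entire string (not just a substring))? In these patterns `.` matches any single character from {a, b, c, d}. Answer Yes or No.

Yes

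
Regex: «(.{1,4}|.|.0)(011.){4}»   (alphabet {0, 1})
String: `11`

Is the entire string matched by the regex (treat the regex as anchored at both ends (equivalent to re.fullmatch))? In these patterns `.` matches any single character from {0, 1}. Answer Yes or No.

No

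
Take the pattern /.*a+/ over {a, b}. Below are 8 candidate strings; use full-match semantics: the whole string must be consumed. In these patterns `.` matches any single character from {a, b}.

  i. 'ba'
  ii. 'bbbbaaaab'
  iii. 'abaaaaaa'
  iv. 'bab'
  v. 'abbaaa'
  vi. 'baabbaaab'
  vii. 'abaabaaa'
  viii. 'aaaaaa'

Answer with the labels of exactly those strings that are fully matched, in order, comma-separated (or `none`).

i → match
ii → no match — must end with 'a'
iii → match
iv → no match — must end with 'a'
v → match
vi → no match — must end with 'a'
vii → match
viii → match

i, iii, v, vii, viii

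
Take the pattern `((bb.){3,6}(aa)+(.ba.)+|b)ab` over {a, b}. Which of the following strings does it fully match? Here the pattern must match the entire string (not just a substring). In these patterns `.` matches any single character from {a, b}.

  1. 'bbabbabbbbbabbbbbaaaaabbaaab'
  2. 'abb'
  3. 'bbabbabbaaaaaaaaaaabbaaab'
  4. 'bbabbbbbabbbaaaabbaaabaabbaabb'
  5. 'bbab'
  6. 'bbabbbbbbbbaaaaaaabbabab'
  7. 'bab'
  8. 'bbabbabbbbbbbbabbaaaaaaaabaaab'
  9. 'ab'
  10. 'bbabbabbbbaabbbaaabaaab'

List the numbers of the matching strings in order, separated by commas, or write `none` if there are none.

1 → match
2 → no match — must end with 'ab'
3 → match
4 → no match — must end with 'ab'
5 → no match
6 → match
7 → match
8 → match
9 → no match
10 → no match

1, 3, 6, 7, 8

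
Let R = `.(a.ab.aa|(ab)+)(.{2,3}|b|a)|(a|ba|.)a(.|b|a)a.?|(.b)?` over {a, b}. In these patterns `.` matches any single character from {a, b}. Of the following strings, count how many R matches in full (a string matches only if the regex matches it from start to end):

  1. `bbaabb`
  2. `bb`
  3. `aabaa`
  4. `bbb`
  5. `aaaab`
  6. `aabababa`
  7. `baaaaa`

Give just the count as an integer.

5

1 → no match
2 → match
3 → match
4 → no match
5 → match
6 → match
7 → match
Total matched: 5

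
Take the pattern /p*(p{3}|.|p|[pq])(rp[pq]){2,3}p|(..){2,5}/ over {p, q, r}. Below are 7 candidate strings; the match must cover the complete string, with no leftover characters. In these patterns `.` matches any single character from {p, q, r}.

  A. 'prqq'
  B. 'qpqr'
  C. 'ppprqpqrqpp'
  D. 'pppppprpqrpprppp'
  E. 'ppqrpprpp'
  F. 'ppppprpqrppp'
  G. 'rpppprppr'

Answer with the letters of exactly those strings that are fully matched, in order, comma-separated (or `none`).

A, B, D, F

A. 'prqq' → match
B. 'qpqr' → match
C. 'ppprqpqrqpp' → no match
D → match
E. 'ppqrpprpp' → no match
F. 'ppppprpqrppp' → match
G. 'rpppprppr' → no match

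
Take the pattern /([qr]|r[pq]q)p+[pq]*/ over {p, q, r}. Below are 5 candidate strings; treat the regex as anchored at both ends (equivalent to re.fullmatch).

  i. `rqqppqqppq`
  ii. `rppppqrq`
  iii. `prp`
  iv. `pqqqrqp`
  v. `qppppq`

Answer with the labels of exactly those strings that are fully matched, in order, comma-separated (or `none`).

i → match
ii → no match
iii → no match
iv → no match
v → match

i, v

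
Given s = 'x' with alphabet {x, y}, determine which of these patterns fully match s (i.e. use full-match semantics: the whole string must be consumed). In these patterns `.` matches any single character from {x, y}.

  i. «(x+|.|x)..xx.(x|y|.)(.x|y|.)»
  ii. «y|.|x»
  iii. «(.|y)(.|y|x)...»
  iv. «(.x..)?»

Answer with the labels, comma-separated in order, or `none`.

i → no match
ii → match
iii → no match
iv → no match

ii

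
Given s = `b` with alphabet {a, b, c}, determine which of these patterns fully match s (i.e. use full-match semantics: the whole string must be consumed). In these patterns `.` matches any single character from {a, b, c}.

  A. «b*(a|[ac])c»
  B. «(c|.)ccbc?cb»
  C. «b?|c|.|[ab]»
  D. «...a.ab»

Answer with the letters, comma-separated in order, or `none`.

A → no match — must end with `c`
B → no match — must end with `cb`
C → match
D → no match — must end with `ab`

C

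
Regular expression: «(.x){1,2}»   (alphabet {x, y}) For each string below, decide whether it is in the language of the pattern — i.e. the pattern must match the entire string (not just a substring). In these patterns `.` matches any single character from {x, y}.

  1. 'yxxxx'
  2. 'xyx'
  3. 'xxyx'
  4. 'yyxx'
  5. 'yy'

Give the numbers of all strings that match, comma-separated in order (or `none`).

1 → no match
2 → no match
3 → match
4 → no match
5 → no match — must end with 'x'

3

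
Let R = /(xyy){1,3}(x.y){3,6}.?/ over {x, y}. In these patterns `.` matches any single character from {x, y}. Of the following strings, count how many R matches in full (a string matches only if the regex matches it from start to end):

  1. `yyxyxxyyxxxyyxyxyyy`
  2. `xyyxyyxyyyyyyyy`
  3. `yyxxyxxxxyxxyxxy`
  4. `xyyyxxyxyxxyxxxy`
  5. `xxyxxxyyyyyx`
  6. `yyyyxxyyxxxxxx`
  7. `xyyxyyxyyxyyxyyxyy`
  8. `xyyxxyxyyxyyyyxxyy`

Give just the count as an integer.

1 → no match — must start with `xyy`
2 → no match
3 → no match — must start with `xyy`
4 → no match
5. `xxyxxxyyyyyx` → no match — must start with `xyy`
6 → no match — must start with `xyy`
7 → match
8 → no match
Total matched: 1

1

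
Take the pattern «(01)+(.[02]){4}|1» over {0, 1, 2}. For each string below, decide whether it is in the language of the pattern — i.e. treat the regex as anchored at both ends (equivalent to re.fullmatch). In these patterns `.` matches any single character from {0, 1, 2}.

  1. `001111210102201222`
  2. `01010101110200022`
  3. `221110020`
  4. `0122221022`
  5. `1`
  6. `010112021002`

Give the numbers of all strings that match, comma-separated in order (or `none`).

1 → no match
2 → no match
3. `221110020` → no match
4. `0122221022` → match
5. `1` → match
6. `010112021002` → match

4, 5, 6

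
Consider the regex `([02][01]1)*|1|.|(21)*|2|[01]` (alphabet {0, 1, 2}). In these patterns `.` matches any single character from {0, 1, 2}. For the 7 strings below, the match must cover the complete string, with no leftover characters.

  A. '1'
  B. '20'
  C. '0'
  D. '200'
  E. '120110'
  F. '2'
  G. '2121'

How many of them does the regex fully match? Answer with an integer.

4

A → match
B → no match
C → match
D → no match
E → no match
F → match
G → match
Total matched: 4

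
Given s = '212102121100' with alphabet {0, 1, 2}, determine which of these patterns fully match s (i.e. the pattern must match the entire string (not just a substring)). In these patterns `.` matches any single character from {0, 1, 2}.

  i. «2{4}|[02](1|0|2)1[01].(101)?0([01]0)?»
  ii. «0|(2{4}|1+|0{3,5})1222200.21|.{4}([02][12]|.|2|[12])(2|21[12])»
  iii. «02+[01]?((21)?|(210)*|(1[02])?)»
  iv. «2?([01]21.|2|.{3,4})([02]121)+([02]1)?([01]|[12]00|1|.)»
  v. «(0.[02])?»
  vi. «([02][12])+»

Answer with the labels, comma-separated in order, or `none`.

i → no match
ii → no match
iii → no match — must start with '02'
iv → match
v → no match
vi → no match

iv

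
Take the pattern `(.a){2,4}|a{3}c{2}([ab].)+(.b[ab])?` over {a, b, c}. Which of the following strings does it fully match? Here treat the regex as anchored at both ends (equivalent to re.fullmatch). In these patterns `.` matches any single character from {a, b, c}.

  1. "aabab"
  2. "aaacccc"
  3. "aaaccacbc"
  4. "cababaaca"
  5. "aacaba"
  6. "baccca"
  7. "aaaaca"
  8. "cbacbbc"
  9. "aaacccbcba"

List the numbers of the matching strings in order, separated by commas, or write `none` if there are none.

3, 5, 7

1. "aabab" → no match
2. "aaacccc" → no match
3. "aaaccacbc" → match
4. "cababaaca" → no match
5. "aacaba" → match
6. "baccca" → no match
7. "aaaaca" → match
8. "cbacbbc" → no match
9. "aaacccbcba" → no match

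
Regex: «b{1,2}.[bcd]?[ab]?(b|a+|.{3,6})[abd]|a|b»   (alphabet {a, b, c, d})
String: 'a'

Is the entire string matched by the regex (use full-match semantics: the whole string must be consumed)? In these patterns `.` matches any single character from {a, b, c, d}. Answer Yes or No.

Yes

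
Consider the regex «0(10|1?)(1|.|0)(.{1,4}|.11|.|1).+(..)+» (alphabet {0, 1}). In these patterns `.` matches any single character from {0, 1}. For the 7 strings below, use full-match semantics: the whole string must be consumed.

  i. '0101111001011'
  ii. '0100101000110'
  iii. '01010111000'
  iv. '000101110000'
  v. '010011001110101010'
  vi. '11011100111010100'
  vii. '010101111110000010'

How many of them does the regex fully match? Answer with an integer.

6

i → match
ii → match
iii → match
iv → match
v → match
vi → no match — must start with '0'
vii → match
Total matched: 6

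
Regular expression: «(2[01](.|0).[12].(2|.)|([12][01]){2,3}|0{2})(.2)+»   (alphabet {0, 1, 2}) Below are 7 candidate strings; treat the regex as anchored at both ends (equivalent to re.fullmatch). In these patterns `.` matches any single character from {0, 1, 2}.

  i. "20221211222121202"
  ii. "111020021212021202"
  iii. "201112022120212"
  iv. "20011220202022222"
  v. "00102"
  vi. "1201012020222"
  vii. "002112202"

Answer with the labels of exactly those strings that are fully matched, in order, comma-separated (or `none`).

i → match
ii → match
iii → match
iv → match
v → no match
vi → no match
vii → no match

i, ii, iii, iv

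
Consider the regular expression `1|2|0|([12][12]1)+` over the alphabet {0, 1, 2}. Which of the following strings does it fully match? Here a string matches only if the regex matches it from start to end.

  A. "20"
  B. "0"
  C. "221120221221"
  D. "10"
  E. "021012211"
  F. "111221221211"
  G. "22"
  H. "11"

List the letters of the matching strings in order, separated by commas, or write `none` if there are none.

B, F

A → no match
B → match
C → no match
D → no match
E → no match
F → match
G → no match
H → no match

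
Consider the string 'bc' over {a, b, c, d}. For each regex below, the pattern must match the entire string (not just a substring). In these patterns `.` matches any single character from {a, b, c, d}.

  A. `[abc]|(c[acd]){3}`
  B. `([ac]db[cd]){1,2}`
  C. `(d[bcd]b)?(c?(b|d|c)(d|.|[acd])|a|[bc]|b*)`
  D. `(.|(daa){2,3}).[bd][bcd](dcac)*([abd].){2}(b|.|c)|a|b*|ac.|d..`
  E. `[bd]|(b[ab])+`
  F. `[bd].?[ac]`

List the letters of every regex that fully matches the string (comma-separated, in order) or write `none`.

C, F

A → no match
B → no match
C → match
D → no match
E → no match
F → match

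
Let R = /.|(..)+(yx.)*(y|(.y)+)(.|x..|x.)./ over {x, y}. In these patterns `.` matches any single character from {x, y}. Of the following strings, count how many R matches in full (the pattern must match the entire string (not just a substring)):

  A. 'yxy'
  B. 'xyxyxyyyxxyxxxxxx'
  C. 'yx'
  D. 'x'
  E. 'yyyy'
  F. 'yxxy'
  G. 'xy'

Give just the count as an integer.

1

A → no match
B → no match
C → no match
D → match
E → no match
F → no match
G → no match
Total matched: 1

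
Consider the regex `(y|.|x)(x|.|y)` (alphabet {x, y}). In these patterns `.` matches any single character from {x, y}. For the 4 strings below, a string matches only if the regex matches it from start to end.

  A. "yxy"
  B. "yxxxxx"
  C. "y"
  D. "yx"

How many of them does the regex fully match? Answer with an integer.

1

A → no match
B → no match
C → no match
D → match
Total matched: 1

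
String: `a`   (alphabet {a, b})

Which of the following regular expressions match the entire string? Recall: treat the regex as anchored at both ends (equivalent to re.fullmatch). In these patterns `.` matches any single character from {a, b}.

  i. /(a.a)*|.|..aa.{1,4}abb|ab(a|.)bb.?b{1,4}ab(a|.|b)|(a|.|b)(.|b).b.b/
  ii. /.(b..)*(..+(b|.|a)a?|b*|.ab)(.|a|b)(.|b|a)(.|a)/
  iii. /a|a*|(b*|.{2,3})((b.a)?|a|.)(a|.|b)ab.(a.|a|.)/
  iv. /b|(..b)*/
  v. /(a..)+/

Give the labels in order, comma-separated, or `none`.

i → match
ii → no match
iii → match
iv → no match
v → no match

i, iii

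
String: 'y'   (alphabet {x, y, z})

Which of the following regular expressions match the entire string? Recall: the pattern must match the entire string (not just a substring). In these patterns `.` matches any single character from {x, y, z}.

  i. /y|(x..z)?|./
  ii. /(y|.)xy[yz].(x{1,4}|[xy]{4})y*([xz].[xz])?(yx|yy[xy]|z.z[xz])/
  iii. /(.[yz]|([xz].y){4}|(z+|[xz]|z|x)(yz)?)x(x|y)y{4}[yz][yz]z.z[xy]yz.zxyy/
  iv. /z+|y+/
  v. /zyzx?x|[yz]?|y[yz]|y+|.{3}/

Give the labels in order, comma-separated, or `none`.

i → match
ii → no match
iii → no match — must end with 'zxyy'
iv → match
v → match

i, iv, v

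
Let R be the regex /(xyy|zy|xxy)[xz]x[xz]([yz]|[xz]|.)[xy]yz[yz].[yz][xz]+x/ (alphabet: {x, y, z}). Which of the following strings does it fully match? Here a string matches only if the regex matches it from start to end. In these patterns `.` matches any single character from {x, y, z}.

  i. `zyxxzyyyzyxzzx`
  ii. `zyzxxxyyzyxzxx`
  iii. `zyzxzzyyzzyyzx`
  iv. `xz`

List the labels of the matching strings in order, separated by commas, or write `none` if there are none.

i → match
ii → match
iii → match
iv → no match — must end with `x`

i, ii, iii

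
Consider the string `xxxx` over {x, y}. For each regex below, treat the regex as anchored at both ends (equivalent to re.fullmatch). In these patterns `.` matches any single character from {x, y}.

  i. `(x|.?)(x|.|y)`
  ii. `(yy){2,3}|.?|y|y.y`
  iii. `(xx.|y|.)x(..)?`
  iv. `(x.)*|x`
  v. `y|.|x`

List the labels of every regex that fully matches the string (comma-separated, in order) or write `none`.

i → no match
ii → no match
iii → match
iv → match
v → no match

iii, iv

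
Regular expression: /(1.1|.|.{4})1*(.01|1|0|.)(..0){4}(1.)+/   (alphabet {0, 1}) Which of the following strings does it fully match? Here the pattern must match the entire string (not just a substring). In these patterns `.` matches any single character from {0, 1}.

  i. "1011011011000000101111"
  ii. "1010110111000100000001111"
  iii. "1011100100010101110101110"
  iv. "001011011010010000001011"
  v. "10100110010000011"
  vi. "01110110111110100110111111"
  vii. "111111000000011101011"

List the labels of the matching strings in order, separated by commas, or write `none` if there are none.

none

i → no match
ii → no match
iii → no match
iv → no match
v → no match
vi → no match
vii → no match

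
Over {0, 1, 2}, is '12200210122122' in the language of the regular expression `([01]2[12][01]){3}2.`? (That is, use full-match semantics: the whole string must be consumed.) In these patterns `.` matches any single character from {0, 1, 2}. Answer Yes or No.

Yes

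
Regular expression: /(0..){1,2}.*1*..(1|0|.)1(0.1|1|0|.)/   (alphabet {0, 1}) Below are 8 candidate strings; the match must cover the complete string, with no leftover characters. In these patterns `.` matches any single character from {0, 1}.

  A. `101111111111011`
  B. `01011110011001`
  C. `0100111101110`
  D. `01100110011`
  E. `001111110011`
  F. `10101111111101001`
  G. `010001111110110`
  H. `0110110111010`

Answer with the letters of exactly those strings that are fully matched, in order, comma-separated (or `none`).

A → no match — must start with `0`
B → match
C → match
D → match
E → match
F → no match — must start with `0`
G → match
H → match

B, C, D, E, G, H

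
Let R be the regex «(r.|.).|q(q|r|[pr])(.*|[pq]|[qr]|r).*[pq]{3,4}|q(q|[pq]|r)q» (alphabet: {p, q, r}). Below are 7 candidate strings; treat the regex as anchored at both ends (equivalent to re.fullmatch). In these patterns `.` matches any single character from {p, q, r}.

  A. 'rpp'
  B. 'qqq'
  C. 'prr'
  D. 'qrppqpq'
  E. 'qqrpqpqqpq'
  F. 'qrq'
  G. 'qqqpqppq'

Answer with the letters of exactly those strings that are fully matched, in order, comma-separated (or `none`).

A, B, D, E, F, G

A → match
B → match
C → no match
D → match
E → match
F → match
G → match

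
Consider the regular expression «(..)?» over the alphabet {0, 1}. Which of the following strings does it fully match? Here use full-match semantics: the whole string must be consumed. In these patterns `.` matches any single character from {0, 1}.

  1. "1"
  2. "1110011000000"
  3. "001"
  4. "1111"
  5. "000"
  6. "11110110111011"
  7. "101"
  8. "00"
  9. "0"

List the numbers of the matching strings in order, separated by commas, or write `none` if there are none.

8

1 → no match
2 → no match
3 → no match
4 → no match
5 → no match
6 → no match
7 → no match
8 → match
9 → no match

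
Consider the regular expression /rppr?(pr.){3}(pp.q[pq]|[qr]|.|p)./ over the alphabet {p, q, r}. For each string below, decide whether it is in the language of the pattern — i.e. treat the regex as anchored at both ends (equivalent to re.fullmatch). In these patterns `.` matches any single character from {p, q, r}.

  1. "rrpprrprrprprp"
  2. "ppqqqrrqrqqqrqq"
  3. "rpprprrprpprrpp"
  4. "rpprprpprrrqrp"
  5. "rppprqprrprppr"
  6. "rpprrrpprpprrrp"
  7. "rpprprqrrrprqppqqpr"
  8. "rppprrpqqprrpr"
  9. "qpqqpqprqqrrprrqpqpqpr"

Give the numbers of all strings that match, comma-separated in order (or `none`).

1 → no match — must start with "rpp"
2 → no match — must start with "rpp"
3 → match
4 → no match
5 → match
6 → no match
7 → no match
8 → no match
9 → no match — must start with "rpp"

3, 5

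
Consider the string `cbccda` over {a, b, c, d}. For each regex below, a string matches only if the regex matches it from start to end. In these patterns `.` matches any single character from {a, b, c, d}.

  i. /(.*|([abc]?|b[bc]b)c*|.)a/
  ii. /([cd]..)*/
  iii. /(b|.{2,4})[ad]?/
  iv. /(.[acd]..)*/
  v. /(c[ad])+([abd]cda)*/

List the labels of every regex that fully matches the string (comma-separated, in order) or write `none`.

i, ii

i → match
ii → match
iii → no match
iv → no match
v → no match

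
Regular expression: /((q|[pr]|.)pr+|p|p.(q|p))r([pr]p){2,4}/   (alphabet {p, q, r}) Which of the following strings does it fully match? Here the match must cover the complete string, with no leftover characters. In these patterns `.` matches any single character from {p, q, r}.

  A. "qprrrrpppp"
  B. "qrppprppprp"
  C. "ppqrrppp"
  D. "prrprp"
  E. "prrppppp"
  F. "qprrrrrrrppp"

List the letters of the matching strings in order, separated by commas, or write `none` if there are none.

A → match
B → no match
C → match
D → match
E → match
F → match

A, C, D, E, F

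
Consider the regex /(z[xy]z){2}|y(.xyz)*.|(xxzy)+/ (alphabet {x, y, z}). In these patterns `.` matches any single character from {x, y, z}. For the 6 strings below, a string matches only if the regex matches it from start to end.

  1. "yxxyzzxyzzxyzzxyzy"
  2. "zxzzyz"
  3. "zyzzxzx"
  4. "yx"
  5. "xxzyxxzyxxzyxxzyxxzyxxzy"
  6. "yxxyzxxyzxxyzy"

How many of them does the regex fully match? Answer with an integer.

5

1 → match
2. "zxzzyz" → match
3. "zyzzxzx" → no match
4. "yx" → match
5 → match
6 → match
Total matched: 5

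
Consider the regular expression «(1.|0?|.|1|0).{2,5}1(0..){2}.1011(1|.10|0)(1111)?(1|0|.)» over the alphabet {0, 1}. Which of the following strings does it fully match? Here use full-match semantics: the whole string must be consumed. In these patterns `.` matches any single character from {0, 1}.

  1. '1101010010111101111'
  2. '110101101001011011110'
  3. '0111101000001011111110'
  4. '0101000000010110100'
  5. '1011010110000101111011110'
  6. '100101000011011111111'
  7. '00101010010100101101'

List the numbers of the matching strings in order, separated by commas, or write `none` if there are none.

1, 2, 3, 4, 5, 6, 7

1 → match
2 → match
3 → match
4 → match
5 → match
6 → match
7 → match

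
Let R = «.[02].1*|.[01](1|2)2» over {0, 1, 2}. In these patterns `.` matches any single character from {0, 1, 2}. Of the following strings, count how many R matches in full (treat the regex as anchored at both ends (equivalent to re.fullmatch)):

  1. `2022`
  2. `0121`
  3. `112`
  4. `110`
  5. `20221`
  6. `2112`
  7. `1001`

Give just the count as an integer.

1 → match
2 → no match
3 → no match
4 → no match
5 → no match
6 → match
7 → match
Total matched: 3

3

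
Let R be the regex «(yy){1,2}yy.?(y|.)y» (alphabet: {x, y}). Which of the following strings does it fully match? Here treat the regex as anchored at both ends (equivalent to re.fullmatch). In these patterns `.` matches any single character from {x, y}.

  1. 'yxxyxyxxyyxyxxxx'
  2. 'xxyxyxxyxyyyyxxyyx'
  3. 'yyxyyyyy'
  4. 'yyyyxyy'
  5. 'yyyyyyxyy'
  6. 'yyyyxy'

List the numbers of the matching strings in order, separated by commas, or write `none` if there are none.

1 → no match — must start with 'yy'
2 → no match — must start with 'yy'
3 → no match
4 → match
5 → match
6 → match

4, 5, 6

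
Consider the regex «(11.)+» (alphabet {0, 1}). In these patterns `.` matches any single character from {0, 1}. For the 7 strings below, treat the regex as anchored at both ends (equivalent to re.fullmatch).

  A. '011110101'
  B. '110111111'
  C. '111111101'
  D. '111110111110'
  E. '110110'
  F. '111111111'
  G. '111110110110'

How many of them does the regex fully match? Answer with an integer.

5

A → no match — must start with '11'
B → match
C → no match
D → match
E → match
F → match
G → match
Total matched: 5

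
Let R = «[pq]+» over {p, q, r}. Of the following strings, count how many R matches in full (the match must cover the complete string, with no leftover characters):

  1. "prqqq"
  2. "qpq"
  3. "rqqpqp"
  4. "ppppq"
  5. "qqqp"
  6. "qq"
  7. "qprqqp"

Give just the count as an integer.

1 → no match
2 → match
3 → no match
4 → match
5 → match
6 → match
7 → no match
Total matched: 4

4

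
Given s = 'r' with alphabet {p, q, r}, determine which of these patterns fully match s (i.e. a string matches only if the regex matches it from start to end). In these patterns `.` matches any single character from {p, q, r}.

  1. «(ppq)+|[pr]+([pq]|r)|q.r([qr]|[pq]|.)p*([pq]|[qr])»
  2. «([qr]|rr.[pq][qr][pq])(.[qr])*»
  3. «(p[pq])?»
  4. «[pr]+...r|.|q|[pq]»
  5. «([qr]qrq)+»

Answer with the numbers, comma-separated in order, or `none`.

1 → no match
2 → match
3 → no match
4 → match
5 → no match — must end with 'qrq'

2, 4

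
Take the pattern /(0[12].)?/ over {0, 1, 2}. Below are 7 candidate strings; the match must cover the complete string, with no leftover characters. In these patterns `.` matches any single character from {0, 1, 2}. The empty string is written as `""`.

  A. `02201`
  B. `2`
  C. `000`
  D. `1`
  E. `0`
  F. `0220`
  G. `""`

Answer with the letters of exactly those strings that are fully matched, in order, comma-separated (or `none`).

A. `02201` → no match
B. `2` → no match
C. `000` → no match
D. `1` → no match
E. `0` → no match
F. `0220` → no match
G. `""` → match

G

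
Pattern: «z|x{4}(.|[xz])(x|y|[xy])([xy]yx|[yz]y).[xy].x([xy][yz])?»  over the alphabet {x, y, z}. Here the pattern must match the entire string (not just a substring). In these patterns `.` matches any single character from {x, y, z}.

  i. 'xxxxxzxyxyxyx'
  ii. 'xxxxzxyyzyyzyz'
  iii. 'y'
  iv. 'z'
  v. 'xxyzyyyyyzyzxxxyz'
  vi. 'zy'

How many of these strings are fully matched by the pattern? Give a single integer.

i → no match
ii → no match
iii → no match
iv → match
v → no match
vi → no match
Total matched: 1

1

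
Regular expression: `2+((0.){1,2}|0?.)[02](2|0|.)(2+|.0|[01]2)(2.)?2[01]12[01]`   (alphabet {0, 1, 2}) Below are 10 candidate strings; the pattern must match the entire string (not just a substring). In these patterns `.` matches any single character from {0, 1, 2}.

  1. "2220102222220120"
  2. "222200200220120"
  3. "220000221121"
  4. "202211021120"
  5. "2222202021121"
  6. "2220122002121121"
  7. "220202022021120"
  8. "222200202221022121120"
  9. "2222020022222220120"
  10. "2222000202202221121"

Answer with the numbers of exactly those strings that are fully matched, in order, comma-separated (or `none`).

1, 2, 3, 4, 5, 6, 7, 9, 10

1 → match
2 → match
3 → match
4 → match
5 → match
6 → match
7 → match
8 → no match
9 → match
10 → match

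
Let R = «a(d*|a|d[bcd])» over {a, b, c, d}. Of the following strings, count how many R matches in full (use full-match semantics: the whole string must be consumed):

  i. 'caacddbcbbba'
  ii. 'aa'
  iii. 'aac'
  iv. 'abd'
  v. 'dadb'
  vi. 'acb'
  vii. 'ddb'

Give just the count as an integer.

i → no match — must start with 'a'
ii → match
iii → no match
iv → no match
v → no match — must start with 'a'
vi → no match
vii → no match — must start with 'a'
Total matched: 1

1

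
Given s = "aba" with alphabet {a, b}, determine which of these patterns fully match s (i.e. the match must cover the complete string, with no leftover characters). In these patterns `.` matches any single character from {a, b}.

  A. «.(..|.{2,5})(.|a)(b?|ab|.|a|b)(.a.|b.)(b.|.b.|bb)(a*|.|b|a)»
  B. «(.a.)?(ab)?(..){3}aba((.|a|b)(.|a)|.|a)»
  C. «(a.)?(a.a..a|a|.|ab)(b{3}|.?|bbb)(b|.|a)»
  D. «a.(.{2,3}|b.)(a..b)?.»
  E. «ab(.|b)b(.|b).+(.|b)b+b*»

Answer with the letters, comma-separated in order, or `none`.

A → no match
B → no match
C → match
D → no match
E → no match

C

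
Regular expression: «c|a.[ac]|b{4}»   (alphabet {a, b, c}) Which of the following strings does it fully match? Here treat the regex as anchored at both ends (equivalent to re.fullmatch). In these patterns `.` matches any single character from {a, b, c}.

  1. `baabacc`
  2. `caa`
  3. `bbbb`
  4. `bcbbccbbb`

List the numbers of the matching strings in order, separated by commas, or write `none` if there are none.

1 → no match
2 → no match
3 → match
4 → no match

3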